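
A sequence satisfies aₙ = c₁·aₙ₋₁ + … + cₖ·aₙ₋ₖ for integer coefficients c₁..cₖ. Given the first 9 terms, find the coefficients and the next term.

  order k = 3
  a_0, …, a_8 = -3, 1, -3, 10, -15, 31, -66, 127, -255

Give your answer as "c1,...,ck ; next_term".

-1,1,-2 ; 514

  a_3 = -1·-3 + 1·1 + -2·-3 = 10
  a_4 = -1·10 + 1·-3 + -2·1 = -15
  a_5 = -1·-15 + 1·10 + -2·-3 = 31
  a_6 = -1·31 + 1·-15 + -2·10 = -66
  a_7 = -1·-66 + 1·31 + -2·-15 = 127
  a_8 = -1·127 + 1·-66 + -2·31 = -255
  a_9 = -1·-255 + 1·127 + -2·-66 = 514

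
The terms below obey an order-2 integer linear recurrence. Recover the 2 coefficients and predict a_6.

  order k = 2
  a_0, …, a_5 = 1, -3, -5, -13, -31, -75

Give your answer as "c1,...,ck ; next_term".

2,1 ; -181

  a_2 = 2·-3 + 1·1 = -5
  a_3 = 2·-5 + 1·-3 = -13
  a_4 = 2·-13 + 1·-5 = -31
  a_5 = 2·-31 + 1·-13 = -75
  a_6 = 2·-75 + 1·-31 = -181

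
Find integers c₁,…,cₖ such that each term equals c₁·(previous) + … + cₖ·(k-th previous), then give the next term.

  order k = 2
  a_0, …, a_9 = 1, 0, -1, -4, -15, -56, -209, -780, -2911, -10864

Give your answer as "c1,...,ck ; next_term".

4,-1 ; -40545

  a_2 = 4·0 + -1·1 = -1
  a_3 = 4·-1 + -1·0 = -4
  a_4 = 4·-4 + -1·-1 = -15
  a_5 = 4·-15 + -1·-4 = -56
  a_6 = 4·-56 + -1·-15 = -209
  a_7 = 4·-209 + -1·-56 = -780
  a_8 = 4·-780 + -1·-209 = -2911
  a_9 = 4·-2911 + -1·-780 = -10864
  a_10 = 4·-10864 + -1·-2911 = -40545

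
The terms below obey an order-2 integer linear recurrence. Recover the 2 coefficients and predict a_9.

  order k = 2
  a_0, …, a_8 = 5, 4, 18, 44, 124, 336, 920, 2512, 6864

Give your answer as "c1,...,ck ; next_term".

2,2 ; 18752

  a_2 = 2·4 + 2·5 = 18
  a_3 = 2·18 + 2·4 = 44
  a_4 = 2·44 + 2·18 = 124
  a_5 = 2·124 + 2·44 = 336
  a_6 = 2·336 + 2·124 = 920
  a_7 = 2·920 + 2·336 = 2512
  a_8 = 2·2512 + 2·920 = 6864
  a_9 = 2·6864 + 2·2512 = 18752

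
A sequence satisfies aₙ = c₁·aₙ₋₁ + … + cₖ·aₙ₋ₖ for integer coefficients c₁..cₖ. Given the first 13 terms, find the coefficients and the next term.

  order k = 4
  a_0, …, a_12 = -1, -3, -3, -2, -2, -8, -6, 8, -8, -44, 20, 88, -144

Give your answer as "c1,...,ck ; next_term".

0,-2,2,2 ; -224

  a_4 = 0·-2 + -2·-3 + 2·-3 + 2·-1 = -2
  a_5 = 0·-2 + -2·-2 + 2·-3 + 2·-3 = -8
  a_6 = 0·-8 + -2·-2 + 2·-2 + 2·-3 = -6
  a_7 = 0·-6 + -2·-8 + 2·-2 + 2·-2 = 8
  a_8 = 0·8 + -2·-6 + 2·-8 + 2·-2 = -8
  a_9 = 0·-8 + -2·8 + 2·-6 + 2·-8 = -44
  a_10 = 0·-44 + -2·-8 + 2·8 + 2·-6 = 20
  a_11 = 0·20 + -2·-44 + 2·-8 + 2·8 = 88
  a_12 = 0·88 + -2·20 + 2·-44 + 2·-8 = -144
  a_13 = 0·-144 + -2·88 + 2·20 + 2·-44 = -224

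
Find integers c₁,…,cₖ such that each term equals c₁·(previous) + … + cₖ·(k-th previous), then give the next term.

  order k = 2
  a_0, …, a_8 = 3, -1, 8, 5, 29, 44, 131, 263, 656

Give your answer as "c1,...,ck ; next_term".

1,3 ; 1445

  a_2 = 1·-1 + 3·3 = 8
  a_3 = 1·8 + 3·-1 = 5
  a_4 = 1·5 + 3·8 = 29
  a_5 = 1·29 + 3·5 = 44
  a_6 = 1·44 + 3·29 = 131
  a_7 = 1·131 + 3·44 = 263
  a_8 = 1·263 + 3·131 = 656
  a_9 = 1·656 + 3·263 = 1445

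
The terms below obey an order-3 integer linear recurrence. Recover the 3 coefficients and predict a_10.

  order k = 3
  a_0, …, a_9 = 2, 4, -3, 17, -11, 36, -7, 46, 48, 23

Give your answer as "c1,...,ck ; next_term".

-1,2,3 ; 211

  a_3 = -1·-3 + 2·4 + 3·2 = 17
  a_4 = -1·17 + 2·-3 + 3·4 = -11
  a_5 = -1·-11 + 2·17 + 3·-3 = 36
  a_6 = -1·36 + 2·-11 + 3·17 = -7
  a_7 = -1·-7 + 2·36 + 3·-11 = 46
  a_8 = -1·46 + 2·-7 + 3·36 = 48
  a_9 = -1·48 + 2·46 + 3·-7 = 23
  a_10 = -1·23 + 2·48 + 3·46 = 211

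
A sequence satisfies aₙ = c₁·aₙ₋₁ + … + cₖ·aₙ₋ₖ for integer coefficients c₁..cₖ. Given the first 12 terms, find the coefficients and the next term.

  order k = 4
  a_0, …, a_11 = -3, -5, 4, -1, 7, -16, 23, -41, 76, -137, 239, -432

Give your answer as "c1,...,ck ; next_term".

0,2,-1,2 ; 767

  a_4 = 0·-1 + 2·4 + -1·-5 + 2·-3 = 7
  a_5 = 0·7 + 2·-1 + -1·4 + 2·-5 = -16
  a_6 = 0·-16 + 2·7 + -1·-1 + 2·4 = 23
  a_7 = 0·23 + 2·-16 + -1·7 + 2·-1 = -41
  a_8 = 0·-41 + 2·23 + -1·-16 + 2·7 = 76
  a_9 = 0·76 + 2·-41 + -1·23 + 2·-16 = -137
  a_10 = 0·-137 + 2·76 + -1·-41 + 2·23 = 239
  a_11 = 0·239 + 2·-137 + -1·76 + 2·-41 = -432
  a_12 = 0·-432 + 2·239 + -1·-137 + 2·76 = 767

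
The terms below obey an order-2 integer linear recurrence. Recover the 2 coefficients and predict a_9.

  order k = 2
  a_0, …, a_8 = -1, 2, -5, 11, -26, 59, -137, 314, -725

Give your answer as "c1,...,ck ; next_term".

-1,3 ; 1667

  a_2 = -1·2 + 3·-1 = -5
  a_3 = -1·-5 + 3·2 = 11
  a_4 = -1·11 + 3·-5 = -26
  a_5 = -1·-26 + 3·11 = 59
  a_6 = -1·59 + 3·-26 = -137
  a_7 = -1·-137 + 3·59 = 314
  a_8 = -1·314 + 3·-137 = -725
  a_9 = -1·-725 + 3·314 = 1667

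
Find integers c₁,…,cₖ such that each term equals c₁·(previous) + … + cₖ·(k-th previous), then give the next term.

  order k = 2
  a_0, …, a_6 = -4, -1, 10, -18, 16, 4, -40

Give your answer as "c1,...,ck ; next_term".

-2,-2 ; 72

  a_2 = -2·-1 + -2·-4 = 10
  a_3 = -2·10 + -2·-1 = -18
  a_4 = -2·-18 + -2·10 = 16
  a_5 = -2·16 + -2·-18 = 4
  a_6 = -2·4 + -2·16 = -40
  a_7 = -2·-40 + -2·4 = 72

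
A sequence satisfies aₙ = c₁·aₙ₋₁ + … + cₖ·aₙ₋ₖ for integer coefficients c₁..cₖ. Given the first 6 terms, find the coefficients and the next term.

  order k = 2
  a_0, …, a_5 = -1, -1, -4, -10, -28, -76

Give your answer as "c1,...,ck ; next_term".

  a_2 = 2·-1 + 2·-1 = -4
  a_3 = 2·-4 + 2·-1 = -10
  a_4 = 2·-10 + 2·-4 = -28
  a_5 = 2·-28 + 2·-10 = -76
  a_6 = 2·-76 + 2·-28 = -208

2,2 ; -208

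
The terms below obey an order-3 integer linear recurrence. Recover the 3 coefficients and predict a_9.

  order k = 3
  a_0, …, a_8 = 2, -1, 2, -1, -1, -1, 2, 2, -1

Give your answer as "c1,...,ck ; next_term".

0,-1,-1 ; -4

  a_3 = 0·2 + -1·-1 + -1·2 = -1
  a_4 = 0·-1 + -1·2 + -1·-1 = -1
  a_5 = 0·-1 + -1·-1 + -1·2 = -1
  a_6 = 0·-1 + -1·-1 + -1·-1 = 2
  a_7 = 0·2 + -1·-1 + -1·-1 = 2
  a_8 = 0·2 + -1·2 + -1·-1 = -1
  a_9 = 0·-1 + -1·2 + -1·2 = -4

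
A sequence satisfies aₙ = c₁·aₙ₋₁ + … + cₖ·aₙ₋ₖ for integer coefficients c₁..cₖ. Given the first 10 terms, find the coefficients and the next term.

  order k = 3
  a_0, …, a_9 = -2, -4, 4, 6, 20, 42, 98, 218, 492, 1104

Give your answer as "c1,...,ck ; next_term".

2,1,-1 ; 2482

  a_3 = 2·4 + 1·-4 + -1·-2 = 6
  a_4 = 2·6 + 1·4 + -1·-4 = 20
  a_5 = 2·20 + 1·6 + -1·4 = 42
  a_6 = 2·42 + 1·20 + -1·6 = 98
  a_7 = 2·98 + 1·42 + -1·20 = 218
  a_8 = 2·218 + 1·98 + -1·42 = 492
  a_9 = 2·492 + 1·218 + -1·98 = 1104
  a_10 = 2·1104 + 1·492 + -1·218 = 2482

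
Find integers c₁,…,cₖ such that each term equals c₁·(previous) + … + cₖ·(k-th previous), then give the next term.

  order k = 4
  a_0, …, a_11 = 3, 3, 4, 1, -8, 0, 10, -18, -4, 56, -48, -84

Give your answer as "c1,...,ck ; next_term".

  a_4 = 0·1 + -2·4 + 2·3 + -2·3 = -8
  a_5 = 0·-8 + -2·1 + 2·4 + -2·3 = 0
  a_6 = 0·0 + -2·-8 + 2·1 + -2·4 = 10
  a_7 = 0·10 + -2·0 + 2·-8 + -2·1 = -18
  a_8 = 0·-18 + -2·10 + 2·0 + -2·-8 = -4
  a_9 = 0·-4 + -2·-18 + 2·10 + -2·0 = 56
  a_10 = 0·56 + -2·-4 + 2·-18 + -2·10 = -48
  a_11 = 0·-48 + -2·56 + 2·-4 + -2·-18 = -84
  a_12 = 0·-84 + -2·-48 + 2·56 + -2·-4 = 216

0,-2,2,-2 ; 216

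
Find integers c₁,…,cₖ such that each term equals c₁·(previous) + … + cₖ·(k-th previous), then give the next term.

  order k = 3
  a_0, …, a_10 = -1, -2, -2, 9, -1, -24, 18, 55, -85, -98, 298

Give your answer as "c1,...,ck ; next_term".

-1,-3,-1 ; 81

  a_3 = -1·-2 + -3·-2 + -1·-1 = 9
  a_4 = -1·9 + -3·-2 + -1·-2 = -1
  a_5 = -1·-1 + -3·9 + -1·-2 = -24
  a_6 = -1·-24 + -3·-1 + -1·9 = 18
  a_7 = -1·18 + -3·-24 + -1·-1 = 55
  a_8 = -1·55 + -3·18 + -1·-24 = -85
  a_9 = -1·-85 + -3·55 + -1·18 = -98
  a_10 = -1·-98 + -3·-85 + -1·55 = 298
  a_11 = -1·298 + -3·-98 + -1·-85 = 81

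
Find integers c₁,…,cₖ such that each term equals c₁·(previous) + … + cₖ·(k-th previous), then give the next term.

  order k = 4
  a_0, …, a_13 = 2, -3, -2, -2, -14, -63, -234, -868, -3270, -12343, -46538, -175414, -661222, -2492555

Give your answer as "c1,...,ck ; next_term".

  a_4 = 4·-2 + -2·-2 + 4·-3 + 1·2 = -14
  a_5 = 4·-14 + -2·-2 + 4·-2 + 1·-3 = -63
  a_6 = 4·-63 + -2·-14 + 4·-2 + 1·-2 = -234
  a_7 = 4·-234 + -2·-63 + 4·-14 + 1·-2 = -868
  a_8 = 4·-868 + -2·-234 + 4·-63 + 1·-14 = -3270
  a_9 = 4·-3270 + -2·-868 + 4·-234 + 1·-63 = -12343
  a_10 = 4·-12343 + -2·-3270 + 4·-868 + 1·-234 = -46538
  a_11 = 4·-46538 + -2·-12343 + 4·-3270 + 1·-868 = -175414
  a_12 = 4·-175414 + -2·-46538 + 4·-12343 + 1·-3270 = -661222
  a_13 = 4·-661222 + -2·-175414 + 4·-46538 + 1·-12343 = -2492555
  a_14 = 4·-2492555 + -2·-661222 + 4·-175414 + 1·-46538 = -9395970

4,-2,4,1 ; -9395970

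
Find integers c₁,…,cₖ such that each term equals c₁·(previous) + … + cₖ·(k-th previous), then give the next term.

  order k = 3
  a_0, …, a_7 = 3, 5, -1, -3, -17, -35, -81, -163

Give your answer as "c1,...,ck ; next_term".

  a_3 = 2·-1 + 1·5 + -2·3 = -3
  a_4 = 2·-3 + 1·-1 + -2·5 = -17
  a_5 = 2·-17 + 1·-3 + -2·-1 = -35
  a_6 = 2·-35 + 1·-17 + -2·-3 = -81
  a_7 = 2·-81 + 1·-35 + -2·-17 = -163
  a_8 = 2·-163 + 1·-81 + -2·-35 = -337

2,1,-2 ; -337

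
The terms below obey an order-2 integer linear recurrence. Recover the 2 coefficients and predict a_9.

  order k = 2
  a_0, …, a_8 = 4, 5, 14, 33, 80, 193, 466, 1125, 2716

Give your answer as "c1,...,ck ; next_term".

  a_2 = 2·5 + 1·4 = 14
  a_3 = 2·14 + 1·5 = 33
  a_4 = 2·33 + 1·14 = 80
  a_5 = 2·80 + 1·33 = 193
  a_6 = 2·193 + 1·80 = 466
  a_7 = 2·466 + 1·193 = 1125
  a_8 = 2·1125 + 1·466 = 2716
  a_9 = 2·2716 + 1·1125 = 6557

2,1 ; 6557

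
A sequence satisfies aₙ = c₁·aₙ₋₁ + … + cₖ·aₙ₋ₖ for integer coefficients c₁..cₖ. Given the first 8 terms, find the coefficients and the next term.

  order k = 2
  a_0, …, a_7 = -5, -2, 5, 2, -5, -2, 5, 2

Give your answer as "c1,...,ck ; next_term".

  a_2 = 0·-2 + -1·-5 = 5
  a_3 = 0·5 + -1·-2 = 2
  a_4 = 0·2 + -1·5 = -5
  a_5 = 0·-5 + -1·2 = -2
  a_6 = 0·-2 + -1·-5 = 5
  a_7 = 0·5 + -1·-2 = 2
  a_8 = 0·2 + -1·5 = -5

0,-1 ; -5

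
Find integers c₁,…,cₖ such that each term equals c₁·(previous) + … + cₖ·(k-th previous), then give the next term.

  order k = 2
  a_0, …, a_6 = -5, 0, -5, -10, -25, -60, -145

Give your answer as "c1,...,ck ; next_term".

  a_2 = 2·0 + 1·-5 = -5
  a_3 = 2·-5 + 1·0 = -10
  a_4 = 2·-10 + 1·-5 = -25
  a_5 = 2·-25 + 1·-10 = -60
  a_6 = 2·-60 + 1·-25 = -145
  a_7 = 2·-145 + 1·-60 = -350

2,1 ; -350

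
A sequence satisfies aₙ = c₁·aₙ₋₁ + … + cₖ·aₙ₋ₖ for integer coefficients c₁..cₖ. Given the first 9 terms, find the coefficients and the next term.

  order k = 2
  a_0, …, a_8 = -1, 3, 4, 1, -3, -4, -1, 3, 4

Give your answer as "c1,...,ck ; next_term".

  a_2 = 1·3 + -1·-1 = 4
  a_3 = 1·4 + -1·3 = 1
  a_4 = 1·1 + -1·4 = -3
  a_5 = 1·-3 + -1·1 = -4
  a_6 = 1·-4 + -1·-3 = -1
  a_7 = 1·-1 + -1·-4 = 3
  a_8 = 1·3 + -1·-1 = 4
  a_9 = 1·4 + -1·3 = 1

1,-1 ; 1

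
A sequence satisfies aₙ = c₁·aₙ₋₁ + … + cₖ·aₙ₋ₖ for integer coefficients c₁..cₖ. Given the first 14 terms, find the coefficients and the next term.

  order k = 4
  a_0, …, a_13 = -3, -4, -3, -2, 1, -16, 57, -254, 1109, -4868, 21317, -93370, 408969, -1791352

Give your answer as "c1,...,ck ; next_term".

  a_4 = -4·-2 + 1·-3 + -2·-4 + 4·-3 = 1
  a_5 = -4·1 + 1·-2 + -2·-3 + 4·-4 = -16
  a_6 = -4·-16 + 1·1 + -2·-2 + 4·-3 = 57
  a_7 = -4·57 + 1·-16 + -2·1 + 4·-2 = -254
  a_8 = -4·-254 + 1·57 + -2·-16 + 4·1 = 1109
  a_9 = -4·1109 + 1·-254 + -2·57 + 4·-16 = -4868
  a_10 = -4·-4868 + 1·1109 + -2·-254 + 4·57 = 21317
  a_11 = -4·21317 + 1·-4868 + -2·1109 + 4·-254 = -93370
  a_12 = -4·-93370 + 1·21317 + -2·-4868 + 4·1109 = 408969
  a_13 = -4·408969 + 1·-93370 + -2·21317 + 4·-4868 = -1791352
  a_14 = -4·-1791352 + 1·408969 + -2·-93370 + 4·21317 = 7846385

-4,1,-2,4 ; 7846385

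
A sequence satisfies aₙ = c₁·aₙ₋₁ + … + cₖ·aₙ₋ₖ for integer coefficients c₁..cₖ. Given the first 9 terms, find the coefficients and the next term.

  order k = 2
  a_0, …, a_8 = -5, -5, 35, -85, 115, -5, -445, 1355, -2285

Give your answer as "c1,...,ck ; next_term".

  a_2 = -3·-5 + -4·-5 = 35
  a_3 = -3·35 + -4·-5 = -85
  a_4 = -3·-85 + -4·35 = 115
  a_5 = -3·115 + -4·-85 = -5
  a_6 = -3·-5 + -4·115 = -445
  a_7 = -3·-445 + -4·-5 = 1355
  a_8 = -3·1355 + -4·-445 = -2285
  a_9 = -3·-2285 + -4·1355 = 1435

-3,-4 ; 1435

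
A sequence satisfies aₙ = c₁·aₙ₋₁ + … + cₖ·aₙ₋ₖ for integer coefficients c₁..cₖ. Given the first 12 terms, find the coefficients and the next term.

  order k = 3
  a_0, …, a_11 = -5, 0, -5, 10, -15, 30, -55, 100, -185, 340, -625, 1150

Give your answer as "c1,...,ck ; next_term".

  a_3 = -1·-5 + 1·0 + -1·-5 = 10
  a_4 = -1·10 + 1·-5 + -1·0 = -15
  a_5 = -1·-15 + 1·10 + -1·-5 = 30
  a_6 = -1·30 + 1·-15 + -1·10 = -55
  a_7 = -1·-55 + 1·30 + -1·-15 = 100
  a_8 = -1·100 + 1·-55 + -1·30 = -185
  a_9 = -1·-185 + 1·100 + -1·-55 = 340
  a_10 = -1·340 + 1·-185 + -1·100 = -625
  a_11 = -1·-625 + 1·340 + -1·-185 = 1150
  a_12 = -1·1150 + 1·-625 + -1·340 = -2115

-1,1,-1 ; -2115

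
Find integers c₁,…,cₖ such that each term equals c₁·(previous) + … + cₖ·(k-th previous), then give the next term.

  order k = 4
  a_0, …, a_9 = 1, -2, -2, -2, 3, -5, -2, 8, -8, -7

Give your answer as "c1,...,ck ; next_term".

-1,-1,1,1 ; 21

  a_4 = -1·-2 + -1·-2 + 1·-2 + 1·1 = 3
  a_5 = -1·3 + -1·-2 + 1·-2 + 1·-2 = -5
  a_6 = -1·-5 + -1·3 + 1·-2 + 1·-2 = -2
  a_7 = -1·-2 + -1·-5 + 1·3 + 1·-2 = 8
  a_8 = -1·8 + -1·-2 + 1·-5 + 1·3 = -8
  a_9 = -1·-8 + -1·8 + 1·-2 + 1·-5 = -7
  a_10 = -1·-7 + -1·-8 + 1·8 + 1·-2 = 21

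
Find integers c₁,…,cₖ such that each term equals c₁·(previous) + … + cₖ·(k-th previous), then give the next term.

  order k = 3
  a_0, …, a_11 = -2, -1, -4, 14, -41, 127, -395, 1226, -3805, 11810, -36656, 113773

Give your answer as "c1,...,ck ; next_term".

-3,0,-1 ; -353129

  a_3 = -3·-4 + 0·-1 + -1·-2 = 14
  a_4 = -3·14 + 0·-4 + -1·-1 = -41
  a_5 = -3·-41 + 0·14 + -1·-4 = 127
  a_6 = -3·127 + 0·-41 + -1·14 = -395
  a_7 = -3·-395 + 0·127 + -1·-41 = 1226
  a_8 = -3·1226 + 0·-395 + -1·127 = -3805
  a_9 = -3·-3805 + 0·1226 + -1·-395 = 11810
  a_10 = -3·11810 + 0·-3805 + -1·1226 = -36656
  a_11 = -3·-36656 + 0·11810 + -1·-3805 = 113773
  a_12 = -3·113773 + 0·-36656 + -1·11810 = -353129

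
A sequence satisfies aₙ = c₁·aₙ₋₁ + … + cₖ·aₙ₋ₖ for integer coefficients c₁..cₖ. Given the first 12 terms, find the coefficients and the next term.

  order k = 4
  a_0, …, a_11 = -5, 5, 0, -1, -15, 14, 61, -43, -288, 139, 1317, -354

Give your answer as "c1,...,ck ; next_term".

0,-4,-1,2 ; -5983

  a_4 = 0·-1 + -4·0 + -1·5 + 2·-5 = -15
  a_5 = 0·-15 + -4·-1 + -1·0 + 2·5 = 14
  a_6 = 0·14 + -4·-15 + -1·-1 + 2·0 = 61
  a_7 = 0·61 + -4·14 + -1·-15 + 2·-1 = -43
  a_8 = 0·-43 + -4·61 + -1·14 + 2·-15 = -288
  a_9 = 0·-288 + -4·-43 + -1·61 + 2·14 = 139
  a_10 = 0·139 + -4·-288 + -1·-43 + 2·61 = 1317
  a_11 = 0·1317 + -4·139 + -1·-288 + 2·-43 = -354
  a_12 = 0·-354 + -4·1317 + -1·139 + 2·-288 = -5983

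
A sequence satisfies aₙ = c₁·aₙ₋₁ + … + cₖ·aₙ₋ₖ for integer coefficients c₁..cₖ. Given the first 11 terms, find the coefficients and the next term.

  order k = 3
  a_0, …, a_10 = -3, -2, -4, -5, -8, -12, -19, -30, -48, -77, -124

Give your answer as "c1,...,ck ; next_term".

2,0,-1 ; -200

  a_3 = 2·-4 + 0·-2 + -1·-3 = -5
  a_4 = 2·-5 + 0·-4 + -1·-2 = -8
  a_5 = 2·-8 + 0·-5 + -1·-4 = -12
  a_6 = 2·-12 + 0·-8 + -1·-5 = -19
  a_7 = 2·-19 + 0·-12 + -1·-8 = -30
  a_8 = 2·-30 + 0·-19 + -1·-12 = -48
  a_9 = 2·-48 + 0·-30 + -1·-19 = -77
  a_10 = 2·-77 + 0·-48 + -1·-30 = -124
  a_11 = 2·-124 + 0·-77 + -1·-48 = -200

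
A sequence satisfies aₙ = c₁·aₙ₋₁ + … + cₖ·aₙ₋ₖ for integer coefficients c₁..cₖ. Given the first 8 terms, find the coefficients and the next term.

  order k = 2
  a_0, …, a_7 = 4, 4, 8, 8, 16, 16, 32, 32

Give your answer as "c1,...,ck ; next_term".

0,2 ; 64

  a_2 = 0·4 + 2·4 = 8
  a_3 = 0·8 + 2·4 = 8
  a_4 = 0·8 + 2·8 = 16
  a_5 = 0·16 + 2·8 = 16
  a_6 = 0·16 + 2·16 = 32
  a_7 = 0·32 + 2·16 = 32
  a_8 = 0·32 + 2·32 = 64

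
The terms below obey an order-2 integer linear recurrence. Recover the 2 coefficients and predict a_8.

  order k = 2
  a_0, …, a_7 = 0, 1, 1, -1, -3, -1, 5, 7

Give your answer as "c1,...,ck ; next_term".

1,-2 ; -3

  a_2 = 1·1 + -2·0 = 1
  a_3 = 1·1 + -2·1 = -1
  a_4 = 1·-1 + -2·1 = -3
  a_5 = 1·-3 + -2·-1 = -1
  a_6 = 1·-1 + -2·-3 = 5
  a_7 = 1·5 + -2·-1 = 7
  a_8 = 1·7 + -2·5 = -3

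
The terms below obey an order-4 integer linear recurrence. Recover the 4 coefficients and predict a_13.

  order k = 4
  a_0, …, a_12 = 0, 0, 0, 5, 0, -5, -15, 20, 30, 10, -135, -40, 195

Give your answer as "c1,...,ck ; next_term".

  a_4 = 0·5 + -1·0 + -3·0 + 3·0 = 0
  a_5 = 0·0 + -1·5 + -3·0 + 3·0 = -5
  a_6 = 0·-5 + -1·0 + -3·5 + 3·0 = -15
  a_7 = 0·-15 + -1·-5 + -3·0 + 3·5 = 20
  a_8 = 0·20 + -1·-15 + -3·-5 + 3·0 = 30
  a_9 = 0·30 + -1·20 + -3·-15 + 3·-5 = 10
  a_10 = 0·10 + -1·30 + -3·20 + 3·-15 = -135
  a_11 = 0·-135 + -1·10 + -3·30 + 3·20 = -40
  a_12 = 0·-40 + -1·-135 + -3·10 + 3·30 = 195
  a_13 = 0·195 + -1·-40 + -3·-135 + 3·10 = 475

0,-1,-3,3 ; 475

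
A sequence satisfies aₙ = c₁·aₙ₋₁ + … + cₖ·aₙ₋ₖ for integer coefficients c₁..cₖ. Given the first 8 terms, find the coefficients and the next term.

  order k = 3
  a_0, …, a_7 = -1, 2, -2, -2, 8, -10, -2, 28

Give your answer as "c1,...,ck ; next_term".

  a_3 = -1·-2 + -1·2 + 2·-1 = -2
  a_4 = -1·-2 + -1·-2 + 2·2 = 8
  a_5 = -1·8 + -1·-2 + 2·-2 = -10
  a_6 = -1·-10 + -1·8 + 2·-2 = -2
  a_7 = -1·-2 + -1·-10 + 2·8 = 28
  a_8 = -1·28 + -1·-2 + 2·-10 = -46

-1,-1,2 ; -46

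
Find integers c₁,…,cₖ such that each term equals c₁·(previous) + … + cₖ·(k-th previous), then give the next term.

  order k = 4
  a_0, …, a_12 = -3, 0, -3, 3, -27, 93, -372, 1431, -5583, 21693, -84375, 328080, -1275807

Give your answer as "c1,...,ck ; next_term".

-3,3,-1,3 ; 4961115

  a_4 = -3·3 + 3·-3 + -1·0 + 3·-3 = -27
  a_5 = -3·-27 + 3·3 + -1·-3 + 3·0 = 93
  a_6 = -3·93 + 3·-27 + -1·3 + 3·-3 = -372
  a_7 = -3·-372 + 3·93 + -1·-27 + 3·3 = 1431
  a_8 = -3·1431 + 3·-372 + -1·93 + 3·-27 = -5583
  a_9 = -3·-5583 + 3·1431 + -1·-372 + 3·93 = 21693
  a_10 = -3·21693 + 3·-5583 + -1·1431 + 3·-372 = -84375
  a_11 = -3·-84375 + 3·21693 + -1·-5583 + 3·1431 = 328080
  a_12 = -3·328080 + 3·-84375 + -1·21693 + 3·-5583 = -1275807
  a_13 = -3·-1275807 + 3·328080 + -1·-84375 + 3·21693 = 4961115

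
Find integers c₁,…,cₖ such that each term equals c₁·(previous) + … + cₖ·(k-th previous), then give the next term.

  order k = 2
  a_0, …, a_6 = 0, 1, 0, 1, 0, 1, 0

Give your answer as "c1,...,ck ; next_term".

0,1 ; 1

  a_2 = 0·1 + 1·0 = 0
  a_3 = 0·0 + 1·1 = 1
  a_4 = 0·1 + 1·0 = 0
  a_5 = 0·0 + 1·1 = 1
  a_6 = 0·1 + 1·0 = 0
  a_7 = 0·0 + 1·1 = 1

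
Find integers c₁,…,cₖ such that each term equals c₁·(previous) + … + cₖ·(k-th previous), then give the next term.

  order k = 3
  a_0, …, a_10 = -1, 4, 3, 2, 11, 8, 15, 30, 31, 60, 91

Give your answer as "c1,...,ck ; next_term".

0,1,2 ; 122

  a_3 = 0·3 + 1·4 + 2·-1 = 2
  a_4 = 0·2 + 1·3 + 2·4 = 11
  a_5 = 0·11 + 1·2 + 2·3 = 8
  a_6 = 0·8 + 1·11 + 2·2 = 15
  a_7 = 0·15 + 1·8 + 2·11 = 30
  a_8 = 0·30 + 1·15 + 2·8 = 31
  a_9 = 0·31 + 1·30 + 2·15 = 60
  a_10 = 0·60 + 1·31 + 2·30 = 91
  a_11 = 0·91 + 1·60 + 2·31 = 122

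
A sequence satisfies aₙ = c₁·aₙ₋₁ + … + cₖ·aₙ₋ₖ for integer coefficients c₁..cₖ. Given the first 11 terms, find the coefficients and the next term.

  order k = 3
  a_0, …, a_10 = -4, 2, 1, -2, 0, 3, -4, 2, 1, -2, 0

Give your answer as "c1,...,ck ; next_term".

-2,-2,-1 ; 3

  a_3 = -2·1 + -2·2 + -1·-4 = -2
  a_4 = -2·-2 + -2·1 + -1·2 = 0
  a_5 = -2·0 + -2·-2 + -1·1 = 3
  a_6 = -2·3 + -2·0 + -1·-2 = -4
  a_7 = -2·-4 + -2·3 + -1·0 = 2
  a_8 = -2·2 + -2·-4 + -1·3 = 1
  a_9 = -2·1 + -2·2 + -1·-4 = -2
  a_10 = -2·-2 + -2·1 + -1·2 = 0
  a_11 = -2·0 + -2·-2 + -1·1 = 3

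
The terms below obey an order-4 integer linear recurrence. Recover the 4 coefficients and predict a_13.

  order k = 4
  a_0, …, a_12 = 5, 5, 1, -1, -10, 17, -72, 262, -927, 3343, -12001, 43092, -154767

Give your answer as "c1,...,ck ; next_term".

-3,2,-1,-2 ; 555800

  a_4 = -3·-1 + 2·1 + -1·5 + -2·5 = -10
  a_5 = -3·-10 + 2·-1 + -1·1 + -2·5 = 17
  a_6 = -3·17 + 2·-10 + -1·-1 + -2·1 = -72
  a_7 = -3·-72 + 2·17 + -1·-10 + -2·-1 = 262
  a_8 = -3·262 + 2·-72 + -1·17 + -2·-10 = -927
  a_9 = -3·-927 + 2·262 + -1·-72 + -2·17 = 3343
  a_10 = -3·3343 + 2·-927 + -1·262 + -2·-72 = -12001
  a_11 = -3·-12001 + 2·3343 + -1·-927 + -2·262 = 43092
  a_12 = -3·43092 + 2·-12001 + -1·3343 + -2·-927 = -154767
  a_13 = -3·-154767 + 2·43092 + -1·-12001 + -2·3343 = 555800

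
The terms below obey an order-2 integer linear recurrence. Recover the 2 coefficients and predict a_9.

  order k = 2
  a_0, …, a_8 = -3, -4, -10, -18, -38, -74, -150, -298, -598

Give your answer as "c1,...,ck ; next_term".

  a_2 = 1·-4 + 2·-3 = -10
  a_3 = 1·-10 + 2·-4 = -18
  a_4 = 1·-18 + 2·-10 = -38
  a_5 = 1·-38 + 2·-18 = -74
  a_6 = 1·-74 + 2·-38 = -150
  a_7 = 1·-150 + 2·-74 = -298
  a_8 = 1·-298 + 2·-150 = -598
  a_9 = 1·-598 + 2·-298 = -1194

1,2 ; -1194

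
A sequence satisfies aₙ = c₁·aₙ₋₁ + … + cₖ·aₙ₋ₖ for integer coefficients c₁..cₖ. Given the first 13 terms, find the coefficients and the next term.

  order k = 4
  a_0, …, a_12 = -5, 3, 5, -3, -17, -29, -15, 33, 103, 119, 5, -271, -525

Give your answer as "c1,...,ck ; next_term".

  a_4 = 1·-3 + 0·5 + -3·3 + 1·-5 = -17
  a_5 = 1·-17 + 0·-3 + -3·5 + 1·3 = -29
  a_6 = 1·-29 + 0·-17 + -3·-3 + 1·5 = -15
  a_7 = 1·-15 + 0·-29 + -3·-17 + 1·-3 = 33
  a_8 = 1·33 + 0·-15 + -3·-29 + 1·-17 = 103
  a_9 = 1·103 + 0·33 + -3·-15 + 1·-29 = 119
  a_10 = 1·119 + 0·103 + -3·33 + 1·-15 = 5
  a_11 = 1·5 + 0·119 + -3·103 + 1·33 = -271
  a_12 = 1·-271 + 0·5 + -3·119 + 1·103 = -525
  a_13 = 1·-525 + 0·-271 + -3·5 + 1·119 = -421

1,0,-3,1 ; -421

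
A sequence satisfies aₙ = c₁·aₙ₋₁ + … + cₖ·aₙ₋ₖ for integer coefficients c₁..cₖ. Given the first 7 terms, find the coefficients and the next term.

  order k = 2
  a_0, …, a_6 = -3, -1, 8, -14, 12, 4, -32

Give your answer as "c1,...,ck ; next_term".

-2,-2 ; 56

  a_2 = -2·-1 + -2·-3 = 8
  a_3 = -2·8 + -2·-1 = -14
  a_4 = -2·-14 + -2·8 = 12
  a_5 = -2·12 + -2·-14 = 4
  a_6 = -2·4 + -2·12 = -32
  a_7 = -2·-32 + -2·4 = 56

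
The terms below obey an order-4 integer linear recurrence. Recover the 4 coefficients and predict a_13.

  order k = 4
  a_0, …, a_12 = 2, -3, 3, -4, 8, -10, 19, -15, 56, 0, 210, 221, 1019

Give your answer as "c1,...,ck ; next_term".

1,3,1,3 ; 1892

  a_4 = 1·-4 + 3·3 + 1·-3 + 3·2 = 8
  a_5 = 1·8 + 3·-4 + 1·3 + 3·-3 = -10
  a_6 = 1·-10 + 3·8 + 1·-4 + 3·3 = 19
  a_7 = 1·19 + 3·-10 + 1·8 + 3·-4 = -15
  a_8 = 1·-15 + 3·19 + 1·-10 + 3·8 = 56
  a_9 = 1·56 + 3·-15 + 1·19 + 3·-10 = 0
  a_10 = 1·0 + 3·56 + 1·-15 + 3·19 = 210
  a_11 = 1·210 + 3·0 + 1·56 + 3·-15 = 221
  a_12 = 1·221 + 3·210 + 1·0 + 3·56 = 1019
  a_13 = 1·1019 + 3·221 + 1·210 + 3·0 = 1892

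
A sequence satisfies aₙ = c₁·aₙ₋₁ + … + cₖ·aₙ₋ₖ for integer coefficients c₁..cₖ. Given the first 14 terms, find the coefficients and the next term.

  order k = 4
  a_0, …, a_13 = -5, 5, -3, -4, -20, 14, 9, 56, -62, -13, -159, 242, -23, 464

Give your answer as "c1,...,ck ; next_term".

  a_4 = 0·-4 + 0·-3 + -3·5 + 1·-5 = -20
  a_5 = 0·-20 + 0·-4 + -3·-3 + 1·5 = 14
  a_6 = 0·14 + 0·-20 + -3·-4 + 1·-3 = 9
  a_7 = 0·9 + 0·14 + -3·-20 + 1·-4 = 56
  a_8 = 0·56 + 0·9 + -3·14 + 1·-20 = -62
  a_9 = 0·-62 + 0·56 + -3·9 + 1·14 = -13
  a_10 = 0·-13 + 0·-62 + -3·56 + 1·9 = -159
  a_11 = 0·-159 + 0·-13 + -3·-62 + 1·56 = 242
  a_12 = 0·242 + 0·-159 + -3·-13 + 1·-62 = -23
  a_13 = 0·-23 + 0·242 + -3·-159 + 1·-13 = 464
  a_14 = 0·464 + 0·-23 + -3·242 + 1·-159 = -885

0,0,-3,1 ; -885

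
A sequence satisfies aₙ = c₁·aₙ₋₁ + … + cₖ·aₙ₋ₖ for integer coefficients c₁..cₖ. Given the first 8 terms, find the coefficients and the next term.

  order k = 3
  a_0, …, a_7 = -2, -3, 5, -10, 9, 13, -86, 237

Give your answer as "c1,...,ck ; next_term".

-3,-3,2 ; -427

  a_3 = -3·5 + -3·-3 + 2·-2 = -10
  a_4 = -3·-10 + -3·5 + 2·-3 = 9
  a_5 = -3·9 + -3·-10 + 2·5 = 13
  a_6 = -3·13 + -3·9 + 2·-10 = -86
  a_7 = -3·-86 + -3·13 + 2·9 = 237
  a_8 = -3·237 + -3·-86 + 2·13 = -427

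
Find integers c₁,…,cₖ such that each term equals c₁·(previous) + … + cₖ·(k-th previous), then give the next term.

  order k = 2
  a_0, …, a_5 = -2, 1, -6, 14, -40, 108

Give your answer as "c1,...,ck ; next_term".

  a_2 = -2·1 + 2·-2 = -6
  a_3 = -2·-6 + 2·1 = 14
  a_4 = -2·14 + 2·-6 = -40
  a_5 = -2·-40 + 2·14 = 108
  a_6 = -2·108 + 2·-40 = -296

-2,2 ; -296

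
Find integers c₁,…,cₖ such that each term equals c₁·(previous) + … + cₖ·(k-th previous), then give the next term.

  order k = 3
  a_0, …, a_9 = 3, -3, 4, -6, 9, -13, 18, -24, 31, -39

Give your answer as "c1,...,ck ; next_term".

  a_3 = -3·4 + -3·-3 + -1·3 = -6
  a_4 = -3·-6 + -3·4 + -1·-3 = 9
  a_5 = -3·9 + -3·-6 + -1·4 = -13
  a_6 = -3·-13 + -3·9 + -1·-6 = 18
  a_7 = -3·18 + -3·-13 + -1·9 = -24
  a_8 = -3·-24 + -3·18 + -1·-13 = 31
  a_9 = -3·31 + -3·-24 + -1·18 = -39
  a_10 = -3·-39 + -3·31 + -1·-24 = 48

-3,-3,-1 ; 48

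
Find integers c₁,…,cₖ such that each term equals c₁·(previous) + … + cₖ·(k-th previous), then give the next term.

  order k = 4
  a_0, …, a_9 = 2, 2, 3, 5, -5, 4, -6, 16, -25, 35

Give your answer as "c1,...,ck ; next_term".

  a_4 = -1·5 + 0·3 + -1·2 + 1·2 = -5
  a_5 = -1·-5 + 0·5 + -1·3 + 1·2 = 4
  a_6 = -1·4 + 0·-5 + -1·5 + 1·3 = -6
  a_7 = -1·-6 + 0·4 + -1·-5 + 1·5 = 16
  a_8 = -1·16 + 0·-6 + -1·4 + 1·-5 = -25
  a_9 = -1·-25 + 0·16 + -1·-6 + 1·4 = 35
  a_10 = -1·35 + 0·-25 + -1·16 + 1·-6 = -57

-1,0,-1,1 ; -57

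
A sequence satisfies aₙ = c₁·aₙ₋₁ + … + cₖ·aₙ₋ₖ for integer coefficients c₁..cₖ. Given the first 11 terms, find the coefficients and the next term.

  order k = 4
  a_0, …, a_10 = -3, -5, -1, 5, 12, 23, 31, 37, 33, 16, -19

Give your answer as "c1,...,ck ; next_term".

  a_4 = 1·5 + 1·-1 + -1·-5 + -1·-3 = 12
  a_5 = 1·12 + 1·5 + -1·-1 + -1·-5 = 23
  a_6 = 1·23 + 1·12 + -1·5 + -1·-1 = 31
  a_7 = 1·31 + 1·23 + -1·12 + -1·5 = 37
  a_8 = 1·37 + 1·31 + -1·23 + -1·12 = 33
  a_9 = 1·33 + 1·37 + -1·31 + -1·23 = 16
  a_10 = 1·16 + 1·33 + -1·37 + -1·31 = -19
  a_11 = 1·-19 + 1·16 + -1·33 + -1·37 = -73

1,1,-1,-1 ; -73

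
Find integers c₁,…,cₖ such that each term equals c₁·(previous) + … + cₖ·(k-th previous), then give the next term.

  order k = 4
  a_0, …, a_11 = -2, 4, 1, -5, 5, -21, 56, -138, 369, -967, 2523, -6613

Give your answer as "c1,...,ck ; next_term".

  a_4 = -2·-5 + 1·1 + -2·4 + -1·-2 = 5
  a_5 = -2·5 + 1·-5 + -2·1 + -1·4 = -21
  a_6 = -2·-21 + 1·5 + -2·-5 + -1·1 = 56
  a_7 = -2·56 + 1·-21 + -2·5 + -1·-5 = -138
  a_8 = -2·-138 + 1·56 + -2·-21 + -1·5 = 369
  a_9 = -2·369 + 1·-138 + -2·56 + -1·-21 = -967
  a_10 = -2·-967 + 1·369 + -2·-138 + -1·56 = 2523
  a_11 = -2·2523 + 1·-967 + -2·369 + -1·-138 = -6613
  a_12 = -2·-6613 + 1·2523 + -2·-967 + -1·369 = 17314

-2,1,-2,-1 ; 17314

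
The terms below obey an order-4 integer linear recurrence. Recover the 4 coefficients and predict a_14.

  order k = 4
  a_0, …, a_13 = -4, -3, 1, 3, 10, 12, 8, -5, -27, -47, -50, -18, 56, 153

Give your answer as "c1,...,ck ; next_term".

1,0,-1,-1 ; 221

  a_4 = 1·3 + 0·1 + -1·-3 + -1·-4 = 10
  a_5 = 1·10 + 0·3 + -1·1 + -1·-3 = 12
  a_6 = 1·12 + 0·10 + -1·3 + -1·1 = 8
  a_7 = 1·8 + 0·12 + -1·10 + -1·3 = -5
  a_8 = 1·-5 + 0·8 + -1·12 + -1·10 = -27
  a_9 = 1·-27 + 0·-5 + -1·8 + -1·12 = -47
  a_10 = 1·-47 + 0·-27 + -1·-5 + -1·8 = -50
  a_11 = 1·-50 + 0·-47 + -1·-27 + -1·-5 = -18
  a_12 = 1·-18 + 0·-50 + -1·-47 + -1·-27 = 56
  a_13 = 1·56 + 0·-18 + -1·-50 + -1·-47 = 153
  a_14 = 1·153 + 0·56 + -1·-18 + -1·-50 = 221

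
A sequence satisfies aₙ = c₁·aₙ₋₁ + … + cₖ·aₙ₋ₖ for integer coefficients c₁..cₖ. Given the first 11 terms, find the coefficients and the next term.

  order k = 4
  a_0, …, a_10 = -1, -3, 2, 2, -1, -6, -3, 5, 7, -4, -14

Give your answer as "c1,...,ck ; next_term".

1,-1,0,1 ; -5

  a_4 = 1·2 + -1·2 + 0·-3 + 1·-1 = -1
  a_5 = 1·-1 + -1·2 + 0·2 + 1·-3 = -6
  a_6 = 1·-6 + -1·-1 + 0·2 + 1·2 = -3
  a_7 = 1·-3 + -1·-6 + 0·-1 + 1·2 = 5
  a_8 = 1·5 + -1·-3 + 0·-6 + 1·-1 = 7
  a_9 = 1·7 + -1·5 + 0·-3 + 1·-6 = -4
  a_10 = 1·-4 + -1·7 + 0·5 + 1·-3 = -14
  a_11 = 1·-14 + -1·-4 + 0·7 + 1·5 = -5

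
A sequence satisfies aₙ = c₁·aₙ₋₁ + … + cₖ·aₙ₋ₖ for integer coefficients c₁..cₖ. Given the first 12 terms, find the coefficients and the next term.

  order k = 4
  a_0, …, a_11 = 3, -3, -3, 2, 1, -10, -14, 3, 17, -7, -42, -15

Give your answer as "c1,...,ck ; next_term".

2,-3,3,-1 ; 58

  a_4 = 2·2 + -3·-3 + 3·-3 + -1·3 = 1
  a_5 = 2·1 + -3·2 + 3·-3 + -1·-3 = -10
  a_6 = 2·-10 + -3·1 + 3·2 + -1·-3 = -14
  a_7 = 2·-14 + -3·-10 + 3·1 + -1·2 = 3
  a_8 = 2·3 + -3·-14 + 3·-10 + -1·1 = 17
  a_9 = 2·17 + -3·3 + 3·-14 + -1·-10 = -7
  a_10 = 2·-7 + -3·17 + 3·3 + -1·-14 = -42
  a_11 = 2·-42 + -3·-7 + 3·17 + -1·3 = -15
  a_12 = 2·-15 + -3·-42 + 3·-7 + -1·17 = 58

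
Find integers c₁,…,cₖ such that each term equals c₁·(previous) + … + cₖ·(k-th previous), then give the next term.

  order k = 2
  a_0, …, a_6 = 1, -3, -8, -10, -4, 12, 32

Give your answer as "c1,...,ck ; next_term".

  a_2 = 2·-3 + -2·1 = -8
  a_3 = 2·-8 + -2·-3 = -10
  a_4 = 2·-10 + -2·-8 = -4
  a_5 = 2·-4 + -2·-10 = 12
  a_6 = 2·12 + -2·-4 = 32
  a_7 = 2·32 + -2·12 = 40

2,-2 ; 40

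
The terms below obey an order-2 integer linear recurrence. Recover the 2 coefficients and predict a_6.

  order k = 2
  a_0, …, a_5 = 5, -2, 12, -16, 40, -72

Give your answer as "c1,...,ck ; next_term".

-1,2 ; 152

  a_2 = -1·-2 + 2·5 = 12
  a_3 = -1·12 + 2·-2 = -16
  a_4 = -1·-16 + 2·12 = 40
  a_5 = -1·40 + 2·-16 = -72
  a_6 = -1·-72 + 2·40 = 152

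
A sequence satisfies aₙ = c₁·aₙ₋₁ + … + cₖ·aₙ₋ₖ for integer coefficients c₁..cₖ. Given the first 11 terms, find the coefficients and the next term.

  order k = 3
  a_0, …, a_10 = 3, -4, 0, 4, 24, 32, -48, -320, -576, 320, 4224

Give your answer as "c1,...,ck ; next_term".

  a_3 = 2·0 + -4·-4 + -4·3 = 4
  a_4 = 2·4 + -4·0 + -4·-4 = 24
  a_5 = 2·24 + -4·4 + -4·0 = 32
  a_6 = 2·32 + -4·24 + -4·4 = -48
  a_7 = 2·-48 + -4·32 + -4·24 = -320
  a_8 = 2·-320 + -4·-48 + -4·32 = -576
  a_9 = 2·-576 + -4·-320 + -4·-48 = 320
  a_10 = 2·320 + -4·-576 + -4·-320 = 4224
  a_11 = 2·4224 + -4·320 + -4·-576 = 9472

2,-4,-4 ; 9472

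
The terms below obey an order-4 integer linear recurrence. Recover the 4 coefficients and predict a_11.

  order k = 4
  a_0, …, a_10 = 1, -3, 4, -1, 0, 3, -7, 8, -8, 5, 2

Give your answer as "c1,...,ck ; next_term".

  a_4 = -1·-1 + 0·4 + 0·-3 + -1·1 = 0
  a_5 = -1·0 + 0·-1 + 0·4 + -1·-3 = 3
  a_6 = -1·3 + 0·0 + 0·-1 + -1·4 = -7
  a_7 = -1·-7 + 0·3 + 0·0 + -1·-1 = 8
  a_8 = -1·8 + 0·-7 + 0·3 + -1·0 = -8
  a_9 = -1·-8 + 0·8 + 0·-7 + -1·3 = 5
  a_10 = -1·5 + 0·-8 + 0·8 + -1·-7 = 2
  a_11 = -1·2 + 0·5 + 0·-8 + -1·8 = -10

-1,0,0,-1 ; -10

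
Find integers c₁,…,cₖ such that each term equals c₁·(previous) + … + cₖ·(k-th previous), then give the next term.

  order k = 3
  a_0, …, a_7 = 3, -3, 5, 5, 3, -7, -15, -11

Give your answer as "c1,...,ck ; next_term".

  a_3 = 1·5 + -1·-3 + -1·3 = 5
  a_4 = 1·5 + -1·5 + -1·-3 = 3
  a_5 = 1·3 + -1·5 + -1·5 = -7
  a_6 = 1·-7 + -1·3 + -1·5 = -15
  a_7 = 1·-15 + -1·-7 + -1·3 = -11
  a_8 = 1·-11 + -1·-15 + -1·-7 = 11

1,-1,-1 ; 11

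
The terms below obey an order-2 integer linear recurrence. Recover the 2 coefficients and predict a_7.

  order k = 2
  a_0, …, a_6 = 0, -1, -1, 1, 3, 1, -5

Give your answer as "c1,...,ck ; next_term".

1,-2 ; -7

  a_2 = 1·-1 + -2·0 = -1
  a_3 = 1·-1 + -2·-1 = 1
  a_4 = 1·1 + -2·-1 = 3
  a_5 = 1·3 + -2·1 = 1
  a_6 = 1·1 + -2·3 = -5
  a_7 = 1·-5 + -2·1 = -7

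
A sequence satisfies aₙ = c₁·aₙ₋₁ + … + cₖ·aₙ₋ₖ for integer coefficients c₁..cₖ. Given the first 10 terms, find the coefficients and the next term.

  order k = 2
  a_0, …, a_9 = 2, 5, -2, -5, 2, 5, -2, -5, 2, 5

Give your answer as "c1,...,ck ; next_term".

  a_2 = 0·5 + -1·2 = -2
  a_3 = 0·-2 + -1·5 = -5
  a_4 = 0·-5 + -1·-2 = 2
  a_5 = 0·2 + -1·-5 = 5
  a_6 = 0·5 + -1·2 = -2
  a_7 = 0·-2 + -1·5 = -5
  a_8 = 0·-5 + -1·-2 = 2
  a_9 = 0·2 + -1·-5 = 5
  a_10 = 0·5 + -1·2 = -2

0,-1 ; -2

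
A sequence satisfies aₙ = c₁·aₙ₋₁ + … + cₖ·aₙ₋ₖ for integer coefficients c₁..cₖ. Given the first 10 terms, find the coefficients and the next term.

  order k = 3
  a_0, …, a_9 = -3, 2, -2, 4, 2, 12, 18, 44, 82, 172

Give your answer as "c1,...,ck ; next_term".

  a_3 = 2·-2 + 1·2 + -2·-3 = 4
  a_4 = 2·4 + 1·-2 + -2·2 = 2
  a_5 = 2·2 + 1·4 + -2·-2 = 12
  a_6 = 2·12 + 1·2 + -2·4 = 18
  a_7 = 2·18 + 1·12 + -2·2 = 44
  a_8 = 2·44 + 1·18 + -2·12 = 82
  a_9 = 2·82 + 1·44 + -2·18 = 172
  a_10 = 2·172 + 1·82 + -2·44 = 338

2,1,-2 ; 338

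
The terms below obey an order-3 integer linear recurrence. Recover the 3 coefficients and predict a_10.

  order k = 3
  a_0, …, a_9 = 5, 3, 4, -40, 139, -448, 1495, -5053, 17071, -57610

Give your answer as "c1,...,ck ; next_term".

-4,-3,-3 ; 194386

  a_3 = -4·4 + -3·3 + -3·5 = -40
  a_4 = -4·-40 + -3·4 + -3·3 = 139
  a_5 = -4·139 + -3·-40 + -3·4 = -448
  a_6 = -4·-448 + -3·139 + -3·-40 = 1495
  a_7 = -4·1495 + -3·-448 + -3·139 = -5053
  a_8 = -4·-5053 + -3·1495 + -3·-448 = 17071
  a_9 = -4·17071 + -3·-5053 + -3·1495 = -57610
  a_10 = -4·-57610 + -3·17071 + -3·-5053 = 194386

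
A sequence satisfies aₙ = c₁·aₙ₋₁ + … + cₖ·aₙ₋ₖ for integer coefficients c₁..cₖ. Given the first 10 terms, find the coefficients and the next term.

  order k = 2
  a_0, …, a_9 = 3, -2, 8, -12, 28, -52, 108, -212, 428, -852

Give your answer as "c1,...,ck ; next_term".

-1,2 ; 1708

  a_2 = -1·-2 + 2·3 = 8
  a_3 = -1·8 + 2·-2 = -12
  a_4 = -1·-12 + 2·8 = 28
  a_5 = -1·28 + 2·-12 = -52
  a_6 = -1·-52 + 2·28 = 108
  a_7 = -1·108 + 2·-52 = -212
  a_8 = -1·-212 + 2·108 = 428
  a_9 = -1·428 + 2·-212 = -852
  a_10 = -1·-852 + 2·428 = 1708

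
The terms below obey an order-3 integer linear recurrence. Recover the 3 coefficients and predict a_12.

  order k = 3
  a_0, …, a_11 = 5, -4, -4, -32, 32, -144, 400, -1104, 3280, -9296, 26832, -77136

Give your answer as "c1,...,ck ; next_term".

  a_3 = -1·-4 + 4·-4 + -4·5 = -32
  a_4 = -1·-32 + 4·-4 + -4·-4 = 32
  a_5 = -1·32 + 4·-32 + -4·-4 = -144
  a_6 = -1·-144 + 4·32 + -4·-32 = 400
  a_7 = -1·400 + 4·-144 + -4·32 = -1104
  a_8 = -1·-1104 + 4·400 + -4·-144 = 3280
  a_9 = -1·3280 + 4·-1104 + -4·400 = -9296
  a_10 = -1·-9296 + 4·3280 + -4·-1104 = 26832
  a_11 = -1·26832 + 4·-9296 + -4·3280 = -77136
  a_12 = -1·-77136 + 4·26832 + -4·-9296 = 221648

-1,4,-4 ; 221648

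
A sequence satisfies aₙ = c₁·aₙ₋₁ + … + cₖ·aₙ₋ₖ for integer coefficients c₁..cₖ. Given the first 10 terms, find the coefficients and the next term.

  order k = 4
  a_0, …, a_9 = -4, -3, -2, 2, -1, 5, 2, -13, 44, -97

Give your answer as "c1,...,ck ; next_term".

-2,0,3,-3 ; 149

  a_4 = -2·2 + 0·-2 + 3·-3 + -3·-4 = -1
  a_5 = -2·-1 + 0·2 + 3·-2 + -3·-3 = 5
  a_6 = -2·5 + 0·-1 + 3·2 + -3·-2 = 2
  a_7 = -2·2 + 0·5 + 3·-1 + -3·2 = -13
  a_8 = -2·-13 + 0·2 + 3·5 + -3·-1 = 44
  a_9 = -2·44 + 0·-13 + 3·2 + -3·5 = -97
  a_10 = -2·-97 + 0·44 + 3·-13 + -3·2 = 149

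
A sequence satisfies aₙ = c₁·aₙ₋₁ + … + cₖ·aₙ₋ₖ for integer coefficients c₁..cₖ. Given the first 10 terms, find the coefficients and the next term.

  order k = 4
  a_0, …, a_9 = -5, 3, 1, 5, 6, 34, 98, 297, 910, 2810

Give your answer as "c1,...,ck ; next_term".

2,2,3,3 ; 8625

  a_4 = 2·5 + 2·1 + 3·3 + 3·-5 = 6
  a_5 = 2·6 + 2·5 + 3·1 + 3·3 = 34
  a_6 = 2·34 + 2·6 + 3·5 + 3·1 = 98
  a_7 = 2·98 + 2·34 + 3·6 + 3·5 = 297
  a_8 = 2·297 + 2·98 + 3·34 + 3·6 = 910
  a_9 = 2·910 + 2·297 + 3·98 + 3·34 = 2810
  a_10 = 2·2810 + 2·910 + 3·297 + 3·98 = 8625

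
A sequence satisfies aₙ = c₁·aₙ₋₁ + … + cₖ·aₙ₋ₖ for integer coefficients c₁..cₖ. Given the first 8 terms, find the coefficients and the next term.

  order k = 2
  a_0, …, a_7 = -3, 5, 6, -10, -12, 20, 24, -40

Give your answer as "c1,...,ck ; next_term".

  a_2 = 0·5 + -2·-3 = 6
  a_3 = 0·6 + -2·5 = -10
  a_4 = 0·-10 + -2·6 = -12
  a_5 = 0·-12 + -2·-10 = 20
  a_6 = 0·20 + -2·-12 = 24
  a_7 = 0·24 + -2·20 = -40
  a_8 = 0·-40 + -2·24 = -48

0,-2 ; -48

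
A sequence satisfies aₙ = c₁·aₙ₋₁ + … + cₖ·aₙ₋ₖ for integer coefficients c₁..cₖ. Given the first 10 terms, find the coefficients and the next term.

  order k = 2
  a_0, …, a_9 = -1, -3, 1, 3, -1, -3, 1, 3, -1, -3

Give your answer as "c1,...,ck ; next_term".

  a_2 = 0·-3 + -1·-1 = 1
  a_3 = 0·1 + -1·-3 = 3
  a_4 = 0·3 + -1·1 = -1
  a_5 = 0·-1 + -1·3 = -3
  a_6 = 0·-3 + -1·-1 = 1
  a_7 = 0·1 + -1·-3 = 3
  a_8 = 0·3 + -1·1 = -1
  a_9 = 0·-1 + -1·3 = -3
  a_10 = 0·-3 + -1·-1 = 1

0,-1 ; 1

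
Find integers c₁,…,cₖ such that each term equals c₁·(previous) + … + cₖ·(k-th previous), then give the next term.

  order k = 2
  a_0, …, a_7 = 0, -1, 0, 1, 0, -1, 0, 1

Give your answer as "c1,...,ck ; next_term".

  a_2 = 0·-1 + -1·0 = 0
  a_3 = 0·0 + -1·-1 = 1
  a_4 = 0·1 + -1·0 = 0
  a_5 = 0·0 + -1·1 = -1
  a_6 = 0·-1 + -1·0 = 0
  a_7 = 0·0 + -1·-1 = 1
  a_8 = 0·1 + -1·0 = 0

0,-1 ; 0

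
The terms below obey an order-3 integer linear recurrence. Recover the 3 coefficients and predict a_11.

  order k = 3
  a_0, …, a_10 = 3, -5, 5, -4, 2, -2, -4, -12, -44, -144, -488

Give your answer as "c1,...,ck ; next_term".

  a_3 = 2·5 + 4·-5 + 2·3 = -4
  a_4 = 2·-4 + 4·5 + 2·-5 = 2
  a_5 = 2·2 + 4·-4 + 2·5 = -2
  a_6 = 2·-2 + 4·2 + 2·-4 = -4
  a_7 = 2·-4 + 4·-2 + 2·2 = -12
  a_8 = 2·-12 + 4·-4 + 2·-2 = -44
  a_9 = 2·-44 + 4·-12 + 2·-4 = -144
  a_10 = 2·-144 + 4·-44 + 2·-12 = -488
  a_11 = 2·-488 + 4·-144 + 2·-44 = -1640

2,4,2 ; -1640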